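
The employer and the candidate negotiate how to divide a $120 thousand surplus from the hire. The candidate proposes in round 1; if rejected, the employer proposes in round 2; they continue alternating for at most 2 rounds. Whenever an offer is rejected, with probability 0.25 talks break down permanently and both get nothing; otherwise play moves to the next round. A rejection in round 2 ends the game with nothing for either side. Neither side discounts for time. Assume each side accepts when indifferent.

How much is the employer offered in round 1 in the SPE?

90

Round 2 (the employer proposes): the candidate will accept anything ≥ 0, so the employer offers 0 and keeps 120.
Round 1 (the candidate proposes): rejecting gives the employer an expected 0.75 × 120 = 90. The candidate offers 90 and keeps 120 − 90 = 30.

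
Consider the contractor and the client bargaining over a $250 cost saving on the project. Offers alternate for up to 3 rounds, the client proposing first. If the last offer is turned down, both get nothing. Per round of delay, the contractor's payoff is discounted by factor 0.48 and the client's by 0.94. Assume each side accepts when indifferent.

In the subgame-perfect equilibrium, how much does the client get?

242.8

Round 3 (the client proposes): the contractor will accept anything ≥ 0, so the client offers 0 and keeps 250.
Round 2 (the contractor proposes): the client can get 250 next round, worth 0.94 × 250 = 235 now; the contractor offers that and keeps 15.
Round 1 (the client proposes): the contractor can get 15 next round, worth 0.48 × 15 = 7.2 now, so the client offers 7.2, keeping 242.8.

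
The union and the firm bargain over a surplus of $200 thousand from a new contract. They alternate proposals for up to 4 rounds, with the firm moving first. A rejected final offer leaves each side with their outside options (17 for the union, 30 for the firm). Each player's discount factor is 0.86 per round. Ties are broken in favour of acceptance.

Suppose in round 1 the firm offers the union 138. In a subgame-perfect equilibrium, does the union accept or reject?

Round 4 (the union proposes): the firm gets 30 if talks fail, so the union offers 30 and keeps 170.
Round 3 (the firm proposes): the union can get 170 next round, worth 0.86 × 170 = 146.2 now; the firm offers that and keeps 53.8.
Round 2 (the union proposes): the firm can get 53.8 next round, worth 0.86 × 53.8 = 46.268 now, so the union offers 46.268, keeping 153.732.
So by rejecting in round 1, the union gets 153.732 next round, worth 0.86 × 153.732 = 132.20952 now.
Offer 138 ≥ 132.20952, so the union accepts.

Accept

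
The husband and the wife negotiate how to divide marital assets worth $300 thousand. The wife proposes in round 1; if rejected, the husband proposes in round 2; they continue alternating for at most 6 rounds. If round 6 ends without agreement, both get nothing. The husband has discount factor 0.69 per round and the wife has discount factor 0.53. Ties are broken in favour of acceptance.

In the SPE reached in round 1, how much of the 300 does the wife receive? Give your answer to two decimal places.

139.45

Round 6 (the husband proposes): rejection yields 0 for the wife; the husband offers 0 and keeps 300.
Round 5 (the wife proposes): the husband can get 300 next round, worth 0.69 × 300 = 207 now, so the wife offers 207, keeping 93.
Round 4 (the husband proposes): the wife can get 93 next round, worth 0.53 × 93 = 49.29 now; the husband offers that and keeps 250.71.
Round 3 (the wife proposes): the husband can get 250.71 next round, worth 0.69 × 250.71 = 172.9899 now; the wife offers that and keeps 127.0101.
Round 2 (the husband proposes): the wife can get 127.0101 next round, worth 0.53 × 127.0101 = 67.315353 now. The husband offers 67.315353 and keeps 300 − 67.315353 = 232.684647.
Round 1 (the wife proposes): the husband can get 232.684647 next round, worth 0.69 × 232.684647 = 160.55240643 now, so the wife offers 160.55240643, keeping 139.44759357.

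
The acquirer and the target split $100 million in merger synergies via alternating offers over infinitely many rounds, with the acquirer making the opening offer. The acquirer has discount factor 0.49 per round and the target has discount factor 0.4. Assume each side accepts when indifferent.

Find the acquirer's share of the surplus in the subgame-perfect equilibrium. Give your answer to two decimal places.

74.63

When the acquirer proposes, the target accepts any offer worth at least 0.4 times what the target would get by proposing next round; and vice versa.
This gives x = 100 − 0.4y and y = 100 − 0.49x, where x and y are each side's share when it proposes.
Hence (1 − 0.4·0.49)x = 100(1 − 0.4), i.e. 0.804·x = 60.
x ≈ 74.6269; the target's share is 100 − x ≈ 25.3731.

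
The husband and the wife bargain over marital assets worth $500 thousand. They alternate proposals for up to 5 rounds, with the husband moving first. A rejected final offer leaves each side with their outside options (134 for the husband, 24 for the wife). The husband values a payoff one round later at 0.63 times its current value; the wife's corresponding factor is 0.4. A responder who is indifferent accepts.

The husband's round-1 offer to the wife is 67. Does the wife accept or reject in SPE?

Work out the wife's continuation value if the offer is rejected.
Round 5 (the husband proposes): the wife gets 24 if talks fail, so the husband offers 24 and keeps 476.
Round 4 (the wife proposes): the husband can get 476 next round, worth 0.63 × 476 = 299.88 now; the wife offers that and keeps 200.12.
Round 3 (the husband proposes): the wife can get 200.12 next round, worth 0.4 × 200.12 = 80.048 now; the husband offers that and keeps 419.952.
Round 2 (the wife proposes): the husband can get 419.952 next round, worth 0.63 × 419.952 = 264.56976 now, so the wife offers 264.56976, keeping 235.43024.
So by rejecting in round 1, the wife gets 235.43024 next round, worth 0.4 × 235.43024 = 94.172096 now.
Offer 67 < 94.172096, so the wife rejects.

Reject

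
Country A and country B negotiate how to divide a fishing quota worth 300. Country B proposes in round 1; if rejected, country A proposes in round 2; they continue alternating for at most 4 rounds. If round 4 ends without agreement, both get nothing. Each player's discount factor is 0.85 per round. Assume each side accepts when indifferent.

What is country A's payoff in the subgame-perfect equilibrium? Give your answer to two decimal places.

Solve by backward induction from round 4.
Round 4 (country A proposes): country B will accept anything ≥ 0, so country A offers 0 and keeps 300.
Round 3 (country B proposes): country A can get 300 next round, worth 0.85 × 300 = 255 now. Country B offers 255 and keeps 300 − 255 = 45.
Round 2 (country A proposes): country B can get 45 next round, worth 0.85 × 45 = 38.25 now; country A offers that and keeps 261.75.
Round 1 (country B proposes): country A can get 261.75 next round, worth 0.85 × 261.75 = 222.4875 now; country B offers that and keeps 77.5125.

222.49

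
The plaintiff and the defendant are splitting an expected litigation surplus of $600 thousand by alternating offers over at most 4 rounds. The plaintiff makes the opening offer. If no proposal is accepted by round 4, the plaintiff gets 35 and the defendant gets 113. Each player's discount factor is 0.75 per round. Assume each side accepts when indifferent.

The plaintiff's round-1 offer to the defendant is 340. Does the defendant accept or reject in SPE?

Round 4 (the defendant proposes): the plaintiff gets 35 if talks fail, so the defendant offers 35 and keeps 565.
Round 3 (the plaintiff proposes): the defendant can get 565 next round, worth 0.75 × 565 = 423.75 now, so the plaintiff offers 423.75, keeping 176.25.
Round 2 (the defendant proposes): the plaintiff can get 176.25 next round, worth 0.75 × 176.25 = 132.1875 now. The defendant offers 132.1875 and keeps 600 − 132.1875 = 467.8125.
So by rejecting in round 1, the defendant gets 467.8125 next round, worth 0.75 × 467.8125 = 350.859375 now.
Offer 340 < 350.859375, so the defendant rejects.

Reject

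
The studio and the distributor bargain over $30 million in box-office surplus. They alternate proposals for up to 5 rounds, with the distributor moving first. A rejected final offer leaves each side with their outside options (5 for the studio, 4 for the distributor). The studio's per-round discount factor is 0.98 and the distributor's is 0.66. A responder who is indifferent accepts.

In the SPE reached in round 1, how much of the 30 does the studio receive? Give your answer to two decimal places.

Round 5 (the distributor proposes): the studio gets 5 if talks fail, so the distributor offers 5 and keeps 25.
Round 4 (the studio proposes): the distributor can get 25 next round, worth 0.66 × 25 = 16.5 now, so the studio offers 16.5, keeping 13.5.
Round 3 (the distributor proposes): the studio can get 13.5 next round, worth 0.98 × 13.5 = 13.23 now. The distributor offers 13.23 and keeps 30 − 13.23 = 16.77.
Round 2 (the studio proposes): the distributor can get 16.77 next round, worth 0.66 × 16.77 = 11.0682 now. The studio offers 11.0682 and keeps 30 − 11.0682 = 18.9318.
Round 1 (the distributor proposes): the studio can get 18.9318 next round, worth 0.98 × 18.9318 = 18.553164 now; the distributor offers that and keeps 11.446836.

18.55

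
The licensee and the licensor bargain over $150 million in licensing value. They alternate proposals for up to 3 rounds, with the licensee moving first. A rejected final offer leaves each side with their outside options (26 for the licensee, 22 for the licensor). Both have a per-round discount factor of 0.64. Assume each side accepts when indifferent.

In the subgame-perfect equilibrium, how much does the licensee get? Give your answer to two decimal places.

106.43

Solve by backward induction from round 3.
Round 3 (the licensee proposes): the licensor gets 22 if talks fail, so the licensee offers 22 and keeps 128.
Round 2 (the licensor proposes): the licensee can get 128 next round, worth 0.64 × 128 = 81.92 now. The licensor offers 81.92 and keeps 150 − 81.92 = 68.08.
Round 1 (the licensee proposes): the licensor can get 68.08 next round, worth 0.64 × 68.08 = 43.5712 now. The licensee offers 43.5712 and keeps 150 − 43.5712 = 106.4288.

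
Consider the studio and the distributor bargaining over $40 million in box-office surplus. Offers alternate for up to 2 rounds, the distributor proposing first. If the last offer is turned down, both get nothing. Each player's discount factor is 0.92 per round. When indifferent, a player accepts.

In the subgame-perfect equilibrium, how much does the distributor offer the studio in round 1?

Round 2 (the studio proposes): the distributor will accept anything ≥ 0, so the studio offers 0 and keeps 40.
Round 1 (the distributor proposes): the studio can get 40 next round, worth 0.92 × 40 = 36.8 now; the distributor offers that and keeps 3.2.

36.8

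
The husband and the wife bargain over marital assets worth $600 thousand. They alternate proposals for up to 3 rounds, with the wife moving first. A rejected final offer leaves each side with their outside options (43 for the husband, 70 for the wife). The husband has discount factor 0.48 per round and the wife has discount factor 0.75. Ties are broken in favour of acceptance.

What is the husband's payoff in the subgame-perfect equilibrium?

87.48

Round 3 (the wife proposes): the husband gets 43 if talks fail, so the wife offers 43 and keeps 557.
Round 2 (the husband proposes): the wife can get 557 next round, worth 0.75 × 557 = 417.75 now. The husband offers 417.75 and keeps 600 − 417.75 = 182.25.
Round 1 (the wife proposes): the husband can get 182.25 next round, worth 0.48 × 182.25 = 87.48 now; the wife offers that and keeps 512.52.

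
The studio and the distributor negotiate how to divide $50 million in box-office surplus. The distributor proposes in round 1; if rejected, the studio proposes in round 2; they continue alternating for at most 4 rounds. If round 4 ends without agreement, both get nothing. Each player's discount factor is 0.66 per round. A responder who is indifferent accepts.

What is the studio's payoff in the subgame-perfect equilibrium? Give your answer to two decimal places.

Round 4 (the studio proposes): rejection yields 0 for the distributor; the studio offers 0 and keeps 50.
Round 3 (the distributor proposes): the studio can get 50 next round, worth 0.66 × 50 = 33 now, so the distributor offers 33, keeping 17.
Round 2 (the studio proposes): the distributor can get 17 next round, worth 0.66 × 17 = 11.22 now. The studio offers 11.22 and keeps 50 − 11.22 = 38.78.
Round 1 (the distributor proposes): the studio can get 38.78 next round, worth 0.66 × 38.78 = 25.5948 now, so the distributor offers 25.5948, keeping 24.4052.

25.59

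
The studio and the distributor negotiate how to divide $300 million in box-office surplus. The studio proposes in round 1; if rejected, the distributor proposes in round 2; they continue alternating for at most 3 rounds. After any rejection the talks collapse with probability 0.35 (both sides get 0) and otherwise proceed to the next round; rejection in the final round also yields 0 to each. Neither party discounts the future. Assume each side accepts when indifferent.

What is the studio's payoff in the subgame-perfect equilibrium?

231.75

Round 3 (the studio proposes): rejection yields 0 for the distributor; the studio offers 0 and keeps 300.
Round 2 (the distributor proposes): rejecting gives the studio an expected 0.65 × 300 = 195. The distributor offers 195 and keeps 300 − 195 = 105.
Round 1 (the studio proposes): rejecting gives the distributor an expected 0.65 × 105 = 68.25, so the studio offers 68.25, keeping 231.75.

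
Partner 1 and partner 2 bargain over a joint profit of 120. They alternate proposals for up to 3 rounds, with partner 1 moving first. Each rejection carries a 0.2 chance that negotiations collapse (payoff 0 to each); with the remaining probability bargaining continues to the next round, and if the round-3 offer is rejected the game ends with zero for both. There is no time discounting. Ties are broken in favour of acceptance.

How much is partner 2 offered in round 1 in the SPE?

Round 3 (partner 1 proposes): rejection yields 0 for partner 2; partner 1 offers 0 and keeps 120.
Round 2 (partner 2 proposes): rejecting gives partner 1 an expected 0.8 × 120 = 96. Partner 2 offers 96 and keeps 120 − 96 = 24.
Round 1 (partner 1 proposes): rejecting gives partner 2 an expected 0.8 × 24 = 19.2. Partner 1 offers 19.2 and keeps 120 − 19.2 = 100.8.

19.2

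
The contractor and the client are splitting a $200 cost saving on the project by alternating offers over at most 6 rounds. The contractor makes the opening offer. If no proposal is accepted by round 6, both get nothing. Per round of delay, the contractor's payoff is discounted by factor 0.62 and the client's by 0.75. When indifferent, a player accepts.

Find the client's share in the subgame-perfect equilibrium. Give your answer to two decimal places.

Solve by backward induction from round 6.
Round 6 (the client proposes): rejection yields 0 for the contractor; the client offers 0 and keeps 200.
Round 5 (the contractor proposes): the client can get 200 next round, worth 0.75 × 200 = 150 now. The contractor offers 150 and keeps 200 − 150 = 50.
Round 4 (the client proposes): the contractor can get 50 next round, worth 0.62 × 50 = 31 now. The client offers 31 and keeps 200 − 31 = 169.
Round 3 (the contractor proposes): the client can get 169 next round, worth 0.75 × 169 = 126.75 now. The contractor offers 126.75 and keeps 200 − 126.75 = 73.25.
Round 2 (the client proposes): the contractor can get 73.25 next round, worth 0.62 × 73.25 = 45.415 now, so the client offers 45.415, keeping 154.585.
Round 1 (the contractor proposes): the client can get 154.585 next round, worth 0.75 × 154.585 = 115.93875 now. The contractor offers 115.93875 and keeps 200 − 115.93875 = 84.06125.

115.94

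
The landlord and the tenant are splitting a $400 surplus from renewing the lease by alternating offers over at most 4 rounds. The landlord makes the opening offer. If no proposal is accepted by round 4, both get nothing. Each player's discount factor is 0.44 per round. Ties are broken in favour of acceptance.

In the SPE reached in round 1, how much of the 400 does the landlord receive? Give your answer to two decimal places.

267.37

Round 4 (the tenant proposes): the landlord will accept anything ≥ 0, so the tenant offers 0 and keeps 400.
Round 3 (the landlord proposes): the tenant can get 400 next round, worth 0.44 × 400 = 176 now. The landlord offers 176 and keeps 400 − 176 = 224.
Round 2 (the tenant proposes): the landlord can get 224 next round, worth 0.44 × 224 = 98.56 now, so the tenant offers 98.56, keeping 301.44.
Round 1 (the landlord proposes): the tenant can get 301.44 next round, worth 0.44 × 301.44 = 132.6336 now. The landlord offers 132.6336 and keeps 400 − 132.6336 = 267.3664.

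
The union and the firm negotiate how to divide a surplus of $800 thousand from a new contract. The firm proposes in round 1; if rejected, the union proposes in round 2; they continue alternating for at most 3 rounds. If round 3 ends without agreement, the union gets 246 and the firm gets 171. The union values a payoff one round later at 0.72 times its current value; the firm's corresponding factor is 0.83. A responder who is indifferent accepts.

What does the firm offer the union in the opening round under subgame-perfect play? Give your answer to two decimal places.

Round 3 (the firm proposes): the union gets 246 if talks fail, so the firm offers 246 and keeps 554.
Round 2 (the union proposes): the firm can get 554 next round, worth 0.83 × 554 = 459.82 now; the union offers that and keeps 340.18.
Round 1 (the firm proposes): the union can get 340.18 next round, worth 0.72 × 340.18 = 244.9296 now. The firm offers 244.9296 and keeps 800 − 244.9296 = 555.0704.

244.93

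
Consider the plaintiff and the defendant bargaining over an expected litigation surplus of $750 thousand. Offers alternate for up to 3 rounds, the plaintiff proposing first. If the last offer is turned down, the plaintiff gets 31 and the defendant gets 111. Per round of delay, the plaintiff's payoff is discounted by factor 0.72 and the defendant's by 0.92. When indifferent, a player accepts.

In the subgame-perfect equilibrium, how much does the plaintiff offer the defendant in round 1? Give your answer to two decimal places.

Solve by backward induction from round 3.
Round 3 (the plaintiff proposes): the defendant gets 111 if talks fail, so the plaintiff offers 111 and keeps 639.
Round 2 (the defendant proposes): the plaintiff can get 639 next round, worth 0.72 × 639 = 460.08 now. The defendant offers 460.08 and keeps 750 − 460.08 = 289.92.
Round 1 (the plaintiff proposes): the defendant can get 289.92 next round, worth 0.92 × 289.92 = 266.7264 now; the plaintiff offers that and keeps 483.2736.

266.73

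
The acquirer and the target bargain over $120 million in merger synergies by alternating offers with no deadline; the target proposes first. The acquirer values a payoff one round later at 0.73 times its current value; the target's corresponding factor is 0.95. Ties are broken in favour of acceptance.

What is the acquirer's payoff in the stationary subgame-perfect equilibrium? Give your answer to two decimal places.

In a stationary SPE each proposer offers the other exactly their discounted continuation value.
If the target keeps x when proposing and the acquirer keeps y when proposing, then x = 120 − 0.73y and y = 120 − 0.95x.
Solving: x = 120(1 − 0.73) / (1 − 0.95·0.73) = 32.4 / 0.3065 ≈ 105.7096.
The acquirer gets 120 − 105.7096 ≈ 14.2904.

14.29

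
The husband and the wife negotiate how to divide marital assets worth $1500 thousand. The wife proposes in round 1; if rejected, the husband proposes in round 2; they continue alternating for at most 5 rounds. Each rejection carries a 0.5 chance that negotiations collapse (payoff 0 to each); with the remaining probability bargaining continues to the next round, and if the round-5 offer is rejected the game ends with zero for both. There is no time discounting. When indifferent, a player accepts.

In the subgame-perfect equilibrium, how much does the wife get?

1031.25

By backward induction:
Round 5 (the wife proposes): rejection yields 0 for the husband; the wife offers 0 and keeps 1500.
Round 4 (the husband proposes): rejecting gives the wife an expected 0.5 × 1500 = 750. The husband offers 750 and keeps 1500 − 750 = 750.
Round 3 (the wife proposes): rejecting gives the husband an expected 0.5 × 750 = 375. The wife offers 375 and keeps 1500 − 375 = 1125.
Round 2 (the husband proposes): rejecting gives the wife an expected 0.5 × 1125 = 562.5, so the husband offers 562.5, keeping 937.5.
Round 1 (the wife proposes): rejecting gives the husband an expected 0.5 × 937.5 = 468.75. The wife offers 468.75 and keeps 1500 − 468.75 = 1031.25.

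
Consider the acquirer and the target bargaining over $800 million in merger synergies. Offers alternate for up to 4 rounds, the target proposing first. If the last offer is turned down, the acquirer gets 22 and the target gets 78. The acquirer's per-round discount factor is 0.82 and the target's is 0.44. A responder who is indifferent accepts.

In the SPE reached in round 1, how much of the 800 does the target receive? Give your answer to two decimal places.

219.03

Round 4 (the acquirer proposes): the target gets 78 if talks fail, so the acquirer offers 78 and keeps 722.
Round 3 (the target proposes): the acquirer can get 722 next round, worth 0.82 × 722 = 592.04 now, so the target offers 592.04, keeping 207.96.
Round 2 (the acquirer proposes): the target can get 207.96 next round, worth 0.44 × 207.96 = 91.5024 now; the acquirer offers that and keeps 708.4976.
Round 1 (the target proposes): the acquirer can get 708.4976 next round, worth 0.82 × 708.4976 = 580.968032 now. The target offers 580.968032 and keeps 800 − 580.968032 = 219.031968.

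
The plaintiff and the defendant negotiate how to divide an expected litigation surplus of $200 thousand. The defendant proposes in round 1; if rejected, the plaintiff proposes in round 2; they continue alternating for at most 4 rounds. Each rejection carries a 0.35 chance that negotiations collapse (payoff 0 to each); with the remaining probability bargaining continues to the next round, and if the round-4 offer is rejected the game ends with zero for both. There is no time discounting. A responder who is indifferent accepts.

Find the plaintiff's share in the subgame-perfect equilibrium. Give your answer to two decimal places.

100.43

By backward induction:
Round 4 (the plaintiff proposes): rejection yields 0 for the defendant; the plaintiff offers 0 and keeps 200.
Round 3 (the defendant proposes): rejecting gives the plaintiff an expected 0.65 × 200 = 130. The defendant offers 130 and keeps 200 − 130 = 70.
Round 2 (the plaintiff proposes): rejecting gives the defendant an expected 0.65 × 70 = 45.5, so the plaintiff offers 45.5, keeping 154.5.
Round 1 (the defendant proposes): rejecting gives the plaintiff an expected 0.65 × 154.5 = 100.425, so the defendant offers 100.425, keeping 99.575.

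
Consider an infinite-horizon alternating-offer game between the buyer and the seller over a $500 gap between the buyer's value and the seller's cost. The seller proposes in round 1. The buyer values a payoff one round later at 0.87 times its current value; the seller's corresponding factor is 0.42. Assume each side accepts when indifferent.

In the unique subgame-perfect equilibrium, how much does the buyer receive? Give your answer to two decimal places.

397.57

In a stationary SPE each proposer offers the other exactly their discounted continuation value.
If the seller keeps x when proposing and the buyer keeps y when proposing, then x = 500 − 0.87y and y = 500 − 0.42x.
Solving: x = 500(1 − 0.87) / (1 − 0.42·0.87) = 65 / 0.6346 ≈ 102.4267.
The buyer gets 500 − 102.4267 ≈ 397.5733.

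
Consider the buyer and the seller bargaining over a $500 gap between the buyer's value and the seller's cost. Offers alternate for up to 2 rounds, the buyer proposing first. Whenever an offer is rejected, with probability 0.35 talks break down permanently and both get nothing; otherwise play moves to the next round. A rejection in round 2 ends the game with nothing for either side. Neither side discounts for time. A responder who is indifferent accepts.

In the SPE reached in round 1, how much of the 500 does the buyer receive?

Round 2 (the seller proposes): the buyer will accept anything ≥ 0, so the seller offers 0 and keeps 500.
Round 1 (the buyer proposes): rejecting gives the seller an expected 0.65 × 500 = 325. The buyer offers 325 and keeps 500 − 325 = 175.

175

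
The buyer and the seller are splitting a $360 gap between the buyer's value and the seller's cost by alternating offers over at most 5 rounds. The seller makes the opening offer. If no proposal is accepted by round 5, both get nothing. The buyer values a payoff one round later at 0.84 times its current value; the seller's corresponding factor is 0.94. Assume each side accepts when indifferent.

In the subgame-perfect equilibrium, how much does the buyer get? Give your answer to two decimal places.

32.47

Round 5 (the seller proposes): the buyer will accept anything ≥ 0, so the seller offers 0 and keeps 360.
Round 4 (the buyer proposes): the seller can get 360 next round, worth 0.94 × 360 = 338.4 now. The buyer offers 338.4 and keeps 360 − 338.4 = 21.6.
Round 3 (the seller proposes): the buyer can get 21.6 next round, worth 0.84 × 21.6 = 18.144 now, so the seller offers 18.144, keeping 341.856.
Round 2 (the buyer proposes): the seller can get 341.856 next round, worth 0.94 × 341.856 = 321.34464 now. The buyer offers 321.34464 and keeps 360 − 321.34464 = 38.65536.
Round 1 (the seller proposes): the buyer can get 38.65536 next round, worth 0.84 × 38.65536 = 32.4705024 now, so the seller offers 32.4705024, keeping 327.5294976.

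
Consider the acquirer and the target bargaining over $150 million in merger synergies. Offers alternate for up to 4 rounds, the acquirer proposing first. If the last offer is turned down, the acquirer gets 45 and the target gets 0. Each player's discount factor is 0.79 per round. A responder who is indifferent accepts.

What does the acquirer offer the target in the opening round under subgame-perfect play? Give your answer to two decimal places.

Work backward from the last round.
Round 4 (the target proposes): the acquirer gets 45 if talks fail, so the target offers 45 and keeps 105.
Round 3 (the acquirer proposes): the target can get 105 next round, worth 0.79 × 105 = 82.95 now; the acquirer offers that and keeps 67.05.
Round 2 (the target proposes): the acquirer can get 67.05 next round, worth 0.79 × 67.05 = 52.9695 now, so the target offers 52.9695, keeping 97.0305.
Round 1 (the acquirer proposes): the target can get 97.0305 next round, worth 0.79 × 97.0305 = 76.654095 now, so the acquirer offers 76.654095, keeping 73.345905.

76.65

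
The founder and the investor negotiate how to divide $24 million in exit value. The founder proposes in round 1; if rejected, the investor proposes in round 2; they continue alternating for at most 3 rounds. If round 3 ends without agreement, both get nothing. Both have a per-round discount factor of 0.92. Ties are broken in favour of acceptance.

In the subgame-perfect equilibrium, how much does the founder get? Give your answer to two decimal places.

22.23

Solve by backward induction from round 3.
Round 3 (the founder proposes): rejection yields 0 for the investor; the founder offers 0 and keeps 24.
Round 2 (the investor proposes): the founder can get 24 next round, worth 0.92 × 24 = 22.08 now; the investor offers that and keeps 1.92.
Round 1 (the founder proposes): the investor can get 1.92 next round, worth 0.92 × 1.92 = 1.7664 now. The founder offers 1.7664 and keeps 24 − 1.7664 = 22.2336.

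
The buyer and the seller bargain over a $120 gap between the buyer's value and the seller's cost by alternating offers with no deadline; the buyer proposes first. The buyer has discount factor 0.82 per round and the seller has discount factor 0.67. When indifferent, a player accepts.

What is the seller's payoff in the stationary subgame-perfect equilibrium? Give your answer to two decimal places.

In a stationary SPE each proposer offers the other exactly their discounted continuation value.
If the buyer keeps x when proposing and the seller keeps y when proposing, then x = 120 − 0.67y and y = 120 − 0.82x.
Solving: x = 120(1 − 0.67) / (1 − 0.82·0.67) = 39.6 / 0.4506 ≈ 87.8828.
The seller gets 120 − 87.8828 ≈ 32.1172.

32.12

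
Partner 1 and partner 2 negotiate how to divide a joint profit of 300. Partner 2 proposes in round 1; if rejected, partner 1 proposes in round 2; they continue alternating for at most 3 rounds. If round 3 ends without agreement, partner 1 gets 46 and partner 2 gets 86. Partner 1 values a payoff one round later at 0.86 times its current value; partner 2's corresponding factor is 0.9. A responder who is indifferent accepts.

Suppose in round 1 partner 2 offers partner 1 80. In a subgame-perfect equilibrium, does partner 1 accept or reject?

Accept

Round 3 (partner 2 proposes): partner 1 gets 46 if talks fail, so partner 2 offers 46 and keeps 254.
Round 2 (partner 1 proposes): partner 2 can get 254 next round, worth 0.9 × 254 = 228.6 now, so partner 1 offers 228.6, keeping 71.4.
So by rejecting in round 1, partner 1 gets 71.4 next round, worth 0.86 × 71.4 = 61.404 now.
Offer 80 ≥ 61.404, so partner 1 accepts.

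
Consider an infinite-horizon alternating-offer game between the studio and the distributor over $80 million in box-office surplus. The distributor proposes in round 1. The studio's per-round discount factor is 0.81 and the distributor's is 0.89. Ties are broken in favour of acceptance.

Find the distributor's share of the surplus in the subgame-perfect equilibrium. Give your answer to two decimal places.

54.46

When the distributor proposes, the studio accepts any offer worth at least 0.81 times what the studio would get by proposing next round; and vice versa.
This gives x = 80 − 0.81y and y = 80 − 0.89x, where x and y are each side's share when it proposes.
Hence (1 − 0.81·0.89)x = 80(1 − 0.81), i.e. 0.2791·x = 15.2.
x ≈ 54.4608; the studio's share is 80 − x ≈ 25.5392.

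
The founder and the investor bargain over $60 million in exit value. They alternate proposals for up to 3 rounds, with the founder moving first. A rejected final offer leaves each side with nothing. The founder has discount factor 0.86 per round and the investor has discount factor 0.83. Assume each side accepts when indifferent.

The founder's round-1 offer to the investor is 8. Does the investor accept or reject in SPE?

Work out the investor's continuation value if the offer is rejected.
Round 3 (the founder proposes): rejection yields 0 for the investor; the founder offers 0 and keeps 60.
Round 2 (the investor proposes): the founder can get 60 next round, worth 0.86 × 60 = 51.6 now, so the investor offers 51.6, keeping 8.4.
So by rejecting in round 1, the investor gets 8.4 next round, worth 0.83 × 8.4 = 6.972 now.
Offer 8 ≥ 6.972, so the investor accepts.

Accept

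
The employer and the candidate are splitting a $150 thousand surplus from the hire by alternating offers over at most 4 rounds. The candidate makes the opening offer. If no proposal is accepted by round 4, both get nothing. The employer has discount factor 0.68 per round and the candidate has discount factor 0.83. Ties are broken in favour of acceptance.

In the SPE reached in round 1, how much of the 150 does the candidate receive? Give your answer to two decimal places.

Solve by backward induction from round 4.
Round 4 (the employer proposes): rejection yields 0 for the candidate; the employer offers 0 and keeps 150.
Round 3 (the candidate proposes): the employer can get 150 next round, worth 0.68 × 150 = 102 now. The candidate offers 102 and keeps 150 − 102 = 48.
Round 2 (the employer proposes): the candidate can get 48 next round, worth 0.83 × 48 = 39.84 now. The employer offers 39.84 and keeps 150 − 39.84 = 110.16.
Round 1 (the candidate proposes): the employer can get 110.16 next round, worth 0.68 × 110.16 = 74.9088 now; the candidate offers that and keeps 75.0912.

75.09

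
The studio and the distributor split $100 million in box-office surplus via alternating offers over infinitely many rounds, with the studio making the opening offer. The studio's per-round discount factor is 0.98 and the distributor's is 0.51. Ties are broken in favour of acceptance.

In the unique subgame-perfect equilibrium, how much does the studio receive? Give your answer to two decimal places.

In a stationary SPE each proposer offers the other exactly their discounted continuation value.
If the studio keeps x when proposing and the distributor keeps y when proposing, then x = 100 − 0.51y and y = 100 − 0.98x.
Solving: x = 100(1 − 0.51) / (1 − 0.98·0.51) = 49 / 0.5002 ≈ 97.9608.
The distributor gets 100 − 97.9608 ≈ 2.0392.

97.96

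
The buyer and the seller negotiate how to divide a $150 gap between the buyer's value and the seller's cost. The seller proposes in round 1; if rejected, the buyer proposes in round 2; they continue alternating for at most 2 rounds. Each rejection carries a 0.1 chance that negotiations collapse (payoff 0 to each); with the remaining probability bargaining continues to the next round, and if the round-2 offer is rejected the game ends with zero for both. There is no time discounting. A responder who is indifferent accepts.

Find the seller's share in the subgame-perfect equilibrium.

By backward induction:
Round 2 (the buyer proposes): the seller will accept anything ≥ 0, so the buyer offers 0 and keeps 150.
Round 1 (the seller proposes): rejecting gives the buyer an expected 0.9 × 150 = 135; the seller offers that and keeps 15.

15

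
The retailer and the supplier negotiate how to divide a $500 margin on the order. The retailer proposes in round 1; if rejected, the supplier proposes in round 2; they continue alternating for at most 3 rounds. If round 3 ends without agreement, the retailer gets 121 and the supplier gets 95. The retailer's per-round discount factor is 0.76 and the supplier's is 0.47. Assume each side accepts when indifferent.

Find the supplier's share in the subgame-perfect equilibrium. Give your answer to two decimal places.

Round 3 (the retailer proposes): the supplier gets 95 if talks fail, so the retailer offers 95 and keeps 405.
Round 2 (the supplier proposes): the retailer can get 405 next round, worth 0.76 × 405 = 307.8 now, so the supplier offers 307.8, keeping 192.2.
Round 1 (the retailer proposes): the supplier can get 192.2 next round, worth 0.47 × 192.2 = 90.334 now. The retailer offers 90.334 and keeps 500 − 90.334 = 409.666.

90.33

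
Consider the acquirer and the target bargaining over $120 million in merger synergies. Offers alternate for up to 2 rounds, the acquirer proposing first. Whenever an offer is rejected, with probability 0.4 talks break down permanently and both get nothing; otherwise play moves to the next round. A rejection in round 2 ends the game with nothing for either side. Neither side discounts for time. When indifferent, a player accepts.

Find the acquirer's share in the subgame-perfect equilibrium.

Round 2 (the target proposes): the acquirer will accept anything ≥ 0, so the target offers 0 and keeps 120.
Round 1 (the acquirer proposes): rejecting gives the target an expected 0.6 × 120 = 72. The acquirer offers 72 and keeps 120 − 72 = 48.

48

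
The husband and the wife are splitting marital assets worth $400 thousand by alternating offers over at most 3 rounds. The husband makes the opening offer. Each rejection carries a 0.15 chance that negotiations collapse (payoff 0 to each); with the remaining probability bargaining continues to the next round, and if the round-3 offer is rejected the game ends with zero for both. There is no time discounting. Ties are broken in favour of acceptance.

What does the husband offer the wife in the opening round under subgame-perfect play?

51

Round 3 (the husband proposes): the wife will accept anything ≥ 0, so the husband offers 0 and keeps 400.
Round 2 (the wife proposes): rejecting gives the husband an expected 0.85 × 400 = 340; the wife offers that and keeps 60.
Round 1 (the husband proposes): rejecting gives the wife an expected 0.85 × 60 = 51; the husband offers that and keeps 349.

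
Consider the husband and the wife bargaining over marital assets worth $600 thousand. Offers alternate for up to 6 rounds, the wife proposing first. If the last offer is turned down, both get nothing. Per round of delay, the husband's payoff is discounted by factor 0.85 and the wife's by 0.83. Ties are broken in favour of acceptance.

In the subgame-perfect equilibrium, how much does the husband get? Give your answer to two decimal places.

401.71

By backward induction:
Round 6 (the husband proposes): the wife will accept anything ≥ 0, so the husband offers 0 and keeps 600.
Round 5 (the wife proposes): the husband can get 600 next round, worth 0.85 × 600 = 510 now; the wife offers that and keeps 90.
Round 4 (the husband proposes): the wife can get 90 next round, worth 0.83 × 90 = 74.7 now, so the husband offers 74.7, keeping 525.3.
Round 3 (the wife proposes): the husband can get 525.3 next round, worth 0.85 × 525.3 = 446.505 now; the wife offers that and keeps 153.495.
Round 2 (the husband proposes): the wife can get 153.495 next round, worth 0.83 × 153.495 = 127.40085 now, so the husband offers 127.40085, keeping 472.59915.
Round 1 (the wife proposes): the husband can get 472.59915 next round, worth 0.85 × 472.59915 = 401.7092775 now, so the wife offers 401.7092775, keeping 198.2907225.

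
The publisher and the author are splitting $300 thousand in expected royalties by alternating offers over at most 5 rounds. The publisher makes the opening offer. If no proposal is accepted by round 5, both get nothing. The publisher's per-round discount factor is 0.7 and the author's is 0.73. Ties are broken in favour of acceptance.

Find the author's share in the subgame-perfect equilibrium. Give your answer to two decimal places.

Round 5 (the publisher proposes): the author will accept anything ≥ 0, so the publisher offers 0 and keeps 300.
Round 4 (the author proposes): the publisher can get 300 next round, worth 0.7 × 300 = 210 now; the author offers that and keeps 90.
Round 3 (the publisher proposes): the author can get 90 next round, worth 0.73 × 90 = 65.7 now, so the publisher offers 65.7, keeping 234.3.
Round 2 (the author proposes): the publisher can get 234.3 next round, worth 0.7 × 234.3 = 164.01 now. The author offers 164.01 and keeps 300 − 164.01 = 135.99.
Round 1 (the publisher proposes): the author can get 135.99 next round, worth 0.73 × 135.99 = 99.2727 now. The publisher offers 99.2727 and keeps 300 − 99.2727 = 200.7273.

99.27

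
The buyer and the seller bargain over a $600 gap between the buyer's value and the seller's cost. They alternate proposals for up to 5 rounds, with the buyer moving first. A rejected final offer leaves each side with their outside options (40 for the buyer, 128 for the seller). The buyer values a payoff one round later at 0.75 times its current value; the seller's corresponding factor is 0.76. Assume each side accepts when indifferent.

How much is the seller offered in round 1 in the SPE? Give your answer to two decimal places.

220.57

Round 5 (the buyer proposes): the seller gets 128 if talks fail, so the buyer offers 128 and keeps 472.
Round 4 (the seller proposes): the buyer can get 472 next round, worth 0.75 × 472 = 354 now; the seller offers that and keeps 246.
Round 3 (the buyer proposes): the seller can get 246 next round, worth 0.76 × 246 = 186.96 now. The buyer offers 186.96 and keeps 600 − 186.96 = 413.04.
Round 2 (the seller proposes): the buyer can get 413.04 next round, worth 0.75 × 413.04 = 309.78 now. The seller offers 309.78 and keeps 600 − 309.78 = 290.22.
Round 1 (the buyer proposes): the seller can get 290.22 next round, worth 0.76 × 290.22 = 220.5672 now; the buyer offers that and keeps 379.4328.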